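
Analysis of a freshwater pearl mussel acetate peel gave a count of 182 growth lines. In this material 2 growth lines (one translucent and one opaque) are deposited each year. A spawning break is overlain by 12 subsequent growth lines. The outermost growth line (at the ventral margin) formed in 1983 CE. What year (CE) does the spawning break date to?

There are 12 growth lines younger than the spawning break.
Dividing by 2 growth lines per year: 12 / 2 = 6 years.
Counting back 6 years from 1983 CE places the spawning break in 1983 − 6 = 1977 CE.

1977 CE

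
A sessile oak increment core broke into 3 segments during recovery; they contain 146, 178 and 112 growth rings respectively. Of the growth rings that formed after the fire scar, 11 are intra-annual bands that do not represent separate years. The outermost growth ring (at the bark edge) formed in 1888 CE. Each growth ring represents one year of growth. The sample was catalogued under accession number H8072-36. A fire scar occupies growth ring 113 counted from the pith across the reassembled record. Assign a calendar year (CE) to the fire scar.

Total growth rings = 146 + 178 + 112 = 436.
Between growth ring 113 and the bark edge there are 436 − 113 = 323 growth rings.
Excluding 11 false growth rings: 323 − 11 = 312.
1888 − 312 = 1576 CE.

1576 CE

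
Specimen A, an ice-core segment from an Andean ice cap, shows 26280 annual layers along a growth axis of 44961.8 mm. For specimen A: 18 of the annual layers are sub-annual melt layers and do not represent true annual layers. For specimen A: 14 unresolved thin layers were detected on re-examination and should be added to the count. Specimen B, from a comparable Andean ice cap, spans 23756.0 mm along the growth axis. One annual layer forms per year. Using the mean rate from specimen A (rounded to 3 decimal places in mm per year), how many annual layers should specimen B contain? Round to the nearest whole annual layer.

13884 annual layers

Specimen A: after corrections the count is 26280 − 18 + 14 = 26276 annual layers.
A: 44961.8 mm over 26276 years gives 44961.8 / 26276 ≈ 1.711 mm per year.
For B, 23756.0 / 1.711 = 13884.28 years ≈ 13884 annual layers.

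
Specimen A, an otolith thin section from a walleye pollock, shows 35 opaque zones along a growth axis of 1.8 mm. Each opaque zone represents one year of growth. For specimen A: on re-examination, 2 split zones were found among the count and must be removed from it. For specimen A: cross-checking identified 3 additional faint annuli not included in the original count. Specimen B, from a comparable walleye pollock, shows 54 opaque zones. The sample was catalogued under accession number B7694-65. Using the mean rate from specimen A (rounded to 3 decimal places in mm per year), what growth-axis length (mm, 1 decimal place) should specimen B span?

Specimen A: adjusted count: 35 − 2 + 3 = 36 opaque zones.
A: Extension rate ≈ 1.8 / 36 = 0.050 mm/yr.
B's length ≈ 0.050 × 54 = 2.7 mm.

2.7 mm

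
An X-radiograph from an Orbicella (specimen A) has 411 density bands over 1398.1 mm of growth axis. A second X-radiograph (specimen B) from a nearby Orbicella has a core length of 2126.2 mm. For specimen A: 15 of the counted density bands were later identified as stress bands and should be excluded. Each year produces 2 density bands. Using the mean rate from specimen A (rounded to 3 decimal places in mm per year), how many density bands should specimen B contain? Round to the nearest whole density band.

Specimen A: adjusted count: 411 − 15 = 396 density bands.
Specimen A: with 2 density bands per year, 396 / 2 = 198 years.
A: Extension rate ≈ 1398.1 / 198 = 7.061 mm/yr.
Specimen B: 2126.2 mm / 7.061 mm per year = 301.12 years; at 2 density bands per year that is 301.12 × 2 ≈ 602 density bands.

602 density bands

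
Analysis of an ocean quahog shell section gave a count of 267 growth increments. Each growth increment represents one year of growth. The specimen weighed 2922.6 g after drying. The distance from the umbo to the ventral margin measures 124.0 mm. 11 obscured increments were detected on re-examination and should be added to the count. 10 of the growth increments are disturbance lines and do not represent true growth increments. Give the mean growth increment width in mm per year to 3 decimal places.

True growth increment count = 267 − 10 + 11 = 268.
Extension rate ≈ 124.0 / 268 = 0.463 mm per year.

0.463 mm per year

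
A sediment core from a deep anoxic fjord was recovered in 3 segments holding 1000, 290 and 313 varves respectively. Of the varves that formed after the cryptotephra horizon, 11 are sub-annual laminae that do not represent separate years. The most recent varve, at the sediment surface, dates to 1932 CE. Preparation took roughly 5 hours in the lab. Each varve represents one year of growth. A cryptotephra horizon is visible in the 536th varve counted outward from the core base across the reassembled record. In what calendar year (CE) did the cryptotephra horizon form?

876 CE

Total varves = 1000 + 290 + 313 = 1603.
1603 − 536 = 1067 varves lie beyond the cryptotephra horizon toward the sediment surface.
Excluding 11 false varves: 1067 − 11 = 1056.
The varve at the sediment surface is 1932 CE, so the cryptotephra horizon dates to 1932 − 1056 = 876 CE.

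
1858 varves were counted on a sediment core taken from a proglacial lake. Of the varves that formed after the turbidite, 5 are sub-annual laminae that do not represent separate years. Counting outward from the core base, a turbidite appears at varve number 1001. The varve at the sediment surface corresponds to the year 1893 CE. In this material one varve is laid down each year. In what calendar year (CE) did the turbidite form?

1041 CE

Between varve 1001 and the sediment surface there are 1858 − 1001 = 857 varves.
Excluding 5 false varves: 857 − 5 = 852.
The varve at the sediment surface is 1893 CE, so the turbidite dates to 1893 − 852 = 1041 CE.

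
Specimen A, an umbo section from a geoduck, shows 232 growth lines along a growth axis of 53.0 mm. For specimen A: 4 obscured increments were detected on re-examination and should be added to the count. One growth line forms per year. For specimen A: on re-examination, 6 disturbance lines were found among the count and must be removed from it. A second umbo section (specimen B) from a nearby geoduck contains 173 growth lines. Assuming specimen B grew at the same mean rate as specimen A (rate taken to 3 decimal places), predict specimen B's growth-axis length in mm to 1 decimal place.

39.8 mm

Specimen A: adjusted count: 232 − 6 + 4 = 230 growth lines.
A: Extension rate ≈ 53.0 / 230 = 0.230 mm per year.
B's length ≈ 0.230 × 173 = 39.8 mm.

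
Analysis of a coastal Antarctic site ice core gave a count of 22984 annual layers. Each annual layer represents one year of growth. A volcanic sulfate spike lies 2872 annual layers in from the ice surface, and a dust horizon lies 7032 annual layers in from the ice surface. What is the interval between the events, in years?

The two markers are separated by 7032 − 2872 = 4160 annual layers.
At one annual layer per year, 4160 years elapsed between them.

4160 yr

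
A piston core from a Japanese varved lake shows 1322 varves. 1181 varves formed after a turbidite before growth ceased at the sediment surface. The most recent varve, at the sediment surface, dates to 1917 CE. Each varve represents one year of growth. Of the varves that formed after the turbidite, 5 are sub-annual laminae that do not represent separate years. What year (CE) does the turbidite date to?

741 CE

1181 varves formed after the turbidite.
Excluding 5 false varves: 1181 − 5 = 1176.
The varve at the sediment surface is 1917 CE, so the turbidite dates to 1917 − 1176 = 741 CE.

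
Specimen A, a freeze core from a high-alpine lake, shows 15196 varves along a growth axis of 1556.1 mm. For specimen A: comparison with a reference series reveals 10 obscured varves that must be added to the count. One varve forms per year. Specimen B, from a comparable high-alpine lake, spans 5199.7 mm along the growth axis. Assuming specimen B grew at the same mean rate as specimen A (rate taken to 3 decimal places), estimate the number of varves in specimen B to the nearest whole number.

Specimen A: adjusted count: 15196 + 10 = 15206 varves.
A: 1556.1 mm over 15206 years gives 1556.1 / 15206 ≈ 0.102 mm per year.
B spans 5199.7 / 0.102 = 50977.45 years ≈ 50977 varves.

50977 varves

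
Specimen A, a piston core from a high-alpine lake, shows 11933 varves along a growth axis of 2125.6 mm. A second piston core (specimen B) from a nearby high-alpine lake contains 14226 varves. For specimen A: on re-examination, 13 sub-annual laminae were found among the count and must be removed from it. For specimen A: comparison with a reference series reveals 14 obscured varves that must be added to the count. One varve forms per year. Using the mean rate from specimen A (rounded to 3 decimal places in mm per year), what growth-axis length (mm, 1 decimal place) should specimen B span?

Specimen A: correcting the raw count gives 11933 − 13 + 14 = 11934 true varves.
A: 2125.6 mm over 11934 years gives 2125.6 / 11934 ≈ 0.178 mm/yr.
B's length ≈ 0.178 × 14226 = 2532.2 mm.

2532.2 mm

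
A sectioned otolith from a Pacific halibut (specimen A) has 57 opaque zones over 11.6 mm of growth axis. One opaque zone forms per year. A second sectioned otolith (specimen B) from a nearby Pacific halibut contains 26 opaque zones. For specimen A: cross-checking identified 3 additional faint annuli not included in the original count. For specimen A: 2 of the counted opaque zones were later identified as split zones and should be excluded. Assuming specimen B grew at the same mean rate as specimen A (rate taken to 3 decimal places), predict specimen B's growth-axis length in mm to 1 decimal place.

5.2 mm

Specimen A: after corrections the count is 57 − 2 + 3 = 58 opaque zones.
A: Extension rate ≈ 11.6 / 58 = 0.200 mm per year.
Length of B = 0.200 × 26 = 5.2 mm.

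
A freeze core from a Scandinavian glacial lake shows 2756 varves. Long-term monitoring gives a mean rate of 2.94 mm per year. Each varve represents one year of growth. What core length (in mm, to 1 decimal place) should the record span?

8102.6 mm

2756 years of growth are recorded.
2756 years at 2.94 mm/year gives 2.94 × 2756 = 8102.6 mm.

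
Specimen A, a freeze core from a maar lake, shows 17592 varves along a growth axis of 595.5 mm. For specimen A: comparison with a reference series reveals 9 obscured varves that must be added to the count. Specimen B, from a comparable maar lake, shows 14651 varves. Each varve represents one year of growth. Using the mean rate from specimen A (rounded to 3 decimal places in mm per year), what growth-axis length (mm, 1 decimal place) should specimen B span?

Specimen A: true varve count = 17592 + 9 = 17601.
A: 595.5 mm over 17601 years gives 595.5 / 17601 ≈ 0.034 mm/year.
B's length ≈ 0.034 × 14651 = 498.1 mm.

498.1 mm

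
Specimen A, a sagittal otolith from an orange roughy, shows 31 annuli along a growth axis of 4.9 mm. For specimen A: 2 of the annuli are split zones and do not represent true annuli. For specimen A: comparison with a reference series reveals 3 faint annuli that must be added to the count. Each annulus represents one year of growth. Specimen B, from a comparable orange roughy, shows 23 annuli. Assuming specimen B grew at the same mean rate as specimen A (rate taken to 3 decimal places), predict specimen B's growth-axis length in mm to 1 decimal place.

Specimen A: adjusted count: 31 − 2 + 3 = 32 annuli.
A: 4.9 mm over 32 years gives 4.9 / 32 ≈ 0.153 mm/yr.
B's length ≈ 0.153 × 23 = 3.5 mm.

3.5 mm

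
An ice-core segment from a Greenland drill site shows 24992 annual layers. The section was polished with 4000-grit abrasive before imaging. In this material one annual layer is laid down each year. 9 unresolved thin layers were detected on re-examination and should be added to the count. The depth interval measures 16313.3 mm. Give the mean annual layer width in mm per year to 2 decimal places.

0.65 mm per year

Adjusted count: 24992 + 9 = 25001 annual layers.
Mean rate = 16313.3 mm / 25001 years ≈ 0.65 mm per year.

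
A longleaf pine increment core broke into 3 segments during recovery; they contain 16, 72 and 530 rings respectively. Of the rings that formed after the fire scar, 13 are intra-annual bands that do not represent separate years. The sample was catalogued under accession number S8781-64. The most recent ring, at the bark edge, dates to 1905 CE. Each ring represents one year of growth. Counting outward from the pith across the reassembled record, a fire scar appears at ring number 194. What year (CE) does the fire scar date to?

1494 CE

Total rings = 16 + 72 + 530 = 618.
Between ring 194 and the bark edge there are 618 − 194 = 424 rings.
424 − 13 false = 411 true rings after the fire scar.
1905 − 411 = 1494 CE.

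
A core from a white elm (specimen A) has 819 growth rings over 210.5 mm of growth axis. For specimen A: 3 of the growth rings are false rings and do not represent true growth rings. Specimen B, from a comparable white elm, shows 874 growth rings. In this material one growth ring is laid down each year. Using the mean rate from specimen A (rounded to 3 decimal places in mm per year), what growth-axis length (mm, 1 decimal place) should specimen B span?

Specimen A: correcting the raw count gives 819 − 3 = 816 true growth rings.
A: Extension rate ≈ 210.5 / 816 = 0.258 mm/yr.
Length of B = 0.258 × 874 = 225.5 mm.

225.5 mm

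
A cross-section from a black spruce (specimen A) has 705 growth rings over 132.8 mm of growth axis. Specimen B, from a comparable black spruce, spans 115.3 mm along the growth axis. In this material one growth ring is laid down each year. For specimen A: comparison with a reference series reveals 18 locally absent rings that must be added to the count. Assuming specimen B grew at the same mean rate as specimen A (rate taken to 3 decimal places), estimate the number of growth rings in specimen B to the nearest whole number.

627 growth rings

Specimen A: correcting the raw count gives 705 + 18 = 723 true growth rings.
A: Mean rate = 132.8 mm / 723 years ≈ 0.184 mm per year.
B spans 115.3 / 0.184 = 626.63 years ≈ 627 growth rings.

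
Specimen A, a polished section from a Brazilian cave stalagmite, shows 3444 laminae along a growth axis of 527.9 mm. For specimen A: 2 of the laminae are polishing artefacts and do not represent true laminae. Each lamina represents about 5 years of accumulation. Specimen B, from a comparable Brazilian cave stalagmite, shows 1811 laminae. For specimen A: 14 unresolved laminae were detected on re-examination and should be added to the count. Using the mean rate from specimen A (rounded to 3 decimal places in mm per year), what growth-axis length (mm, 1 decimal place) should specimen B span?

Specimen A: after corrections the count is 3444 − 2 + 14 = 3456 laminae.
Specimen A: multiplying by 5 years per lamina: 3456 × 5 = 17280 years.
A: Extension rate ≈ 527.9 / 17280 = 0.031 mm/yr.
Specimen B: 1811 laminae at 5 years each span 1811 × 5 = 9055 years. Length of B = 0.031 × 9055 = 280.7 mm.

280.7 mm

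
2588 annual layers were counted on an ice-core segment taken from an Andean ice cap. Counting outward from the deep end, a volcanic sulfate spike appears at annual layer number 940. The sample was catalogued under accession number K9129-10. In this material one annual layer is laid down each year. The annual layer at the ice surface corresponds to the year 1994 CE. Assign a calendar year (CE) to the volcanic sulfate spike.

346 CE

2588 − 940 = 1648 annual layers lie beyond the volcanic sulfate spike toward the ice surface.
The annual layer at the ice surface is 1994 CE, so the volcanic sulfate spike dates to 1994 − 1648 = 346 CE.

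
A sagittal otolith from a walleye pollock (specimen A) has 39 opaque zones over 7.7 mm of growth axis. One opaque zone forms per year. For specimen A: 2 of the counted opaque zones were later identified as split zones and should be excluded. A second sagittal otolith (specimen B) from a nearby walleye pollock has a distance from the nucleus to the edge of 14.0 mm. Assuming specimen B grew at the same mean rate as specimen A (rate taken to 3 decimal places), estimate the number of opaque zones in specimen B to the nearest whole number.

Specimen A: true opaque zone count = 39 − 2 = 37.
A: Extension rate ≈ 7.7 / 37 = 0.208 mm per year.
Specimen B: 14.0 mm / 0.208 mm per year = 67.31 years ≈ 67 opaque zones.

67 opaque zones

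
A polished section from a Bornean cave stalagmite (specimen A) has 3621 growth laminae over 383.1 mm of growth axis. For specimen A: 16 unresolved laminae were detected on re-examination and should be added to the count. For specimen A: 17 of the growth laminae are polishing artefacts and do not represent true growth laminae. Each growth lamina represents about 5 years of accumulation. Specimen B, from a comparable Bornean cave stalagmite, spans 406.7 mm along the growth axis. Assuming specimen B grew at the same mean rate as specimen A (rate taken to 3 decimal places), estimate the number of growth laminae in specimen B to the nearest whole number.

Specimen A: true growth lamina count = 3621 − 17 + 16 = 3620.
Specimen A: multiplying by 5 years per growth lamina: 3620 × 5 = 18100 years.
A: Extension rate ≈ 383.1 / 18100 = 0.021 mm per year.
Specimen B: 406.7 mm / 0.021 mm per year = 19366.67 years; at 5 years per growth lamina that is 19366.67 / 5 ≈ 3873 growth laminae.

3873 growth laminae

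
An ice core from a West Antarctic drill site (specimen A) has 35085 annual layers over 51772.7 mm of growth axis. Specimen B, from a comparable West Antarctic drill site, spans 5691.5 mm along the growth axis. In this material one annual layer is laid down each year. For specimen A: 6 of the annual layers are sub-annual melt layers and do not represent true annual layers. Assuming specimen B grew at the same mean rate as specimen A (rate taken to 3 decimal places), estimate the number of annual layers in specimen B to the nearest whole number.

Specimen A: after corrections the count is 35085 − 6 = 35079 annual layers.
A: Mean rate = 51772.7 mm / 35079 years ≈ 1.476 mm per year.
Specimen B: 5691.5 mm / 1.476 mm per year = 3856.03 years ≈ 3856 annual layers.

3856 annual layers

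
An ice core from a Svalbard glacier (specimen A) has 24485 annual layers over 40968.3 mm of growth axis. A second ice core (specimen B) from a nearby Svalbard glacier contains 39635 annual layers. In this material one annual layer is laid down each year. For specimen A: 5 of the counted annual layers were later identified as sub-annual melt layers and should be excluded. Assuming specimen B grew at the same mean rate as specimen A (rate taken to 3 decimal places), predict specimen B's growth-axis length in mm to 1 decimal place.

Specimen A: correcting the raw count gives 24485 − 5 = 24480 true annual layers.
A: Mean rate = 40968.3 mm / 24480 years ≈ 1.674 mm/year.
Length of B = 1.674 × 39635 = 66349.0 mm.

66349.0 mm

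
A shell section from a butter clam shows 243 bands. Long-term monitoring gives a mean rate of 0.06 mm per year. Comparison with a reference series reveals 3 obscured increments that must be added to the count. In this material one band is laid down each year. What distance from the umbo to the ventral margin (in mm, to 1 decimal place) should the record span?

14.8 mm

Adjusted count: 243 + 3 = 246 bands.
Predicted length = 0.06 mm/year × 246 years = 14.8 mm.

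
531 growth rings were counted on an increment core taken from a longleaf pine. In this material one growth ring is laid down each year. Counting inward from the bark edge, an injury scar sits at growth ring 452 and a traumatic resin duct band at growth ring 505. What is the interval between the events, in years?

53 years

The two markers are separated by 505 − 452 = 53 growth rings.
One growth ring per year makes the interval 53 years.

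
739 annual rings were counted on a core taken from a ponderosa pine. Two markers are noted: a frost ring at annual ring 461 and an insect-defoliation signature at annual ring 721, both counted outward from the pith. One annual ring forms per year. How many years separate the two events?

Separation: 721 − 461 = 260 annual rings.
That is 260 years at one annual ring per year.

260 years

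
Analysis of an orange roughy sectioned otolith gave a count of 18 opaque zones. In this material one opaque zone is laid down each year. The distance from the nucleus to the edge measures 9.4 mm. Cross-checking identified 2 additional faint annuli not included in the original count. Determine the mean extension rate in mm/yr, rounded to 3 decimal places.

0.470 mm/yr

True opaque zone count = 18 + 2 = 20.
Extension rate ≈ 9.4 / 20 = 0.470 mm/yr.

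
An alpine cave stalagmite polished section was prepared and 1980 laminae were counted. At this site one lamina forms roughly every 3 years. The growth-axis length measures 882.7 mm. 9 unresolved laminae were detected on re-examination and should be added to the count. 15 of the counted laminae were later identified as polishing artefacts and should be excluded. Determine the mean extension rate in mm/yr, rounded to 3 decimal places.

0.149 mm/yr

After corrections the count is 1980 − 15 + 9 = 1974 laminae.
Multiplying by 3 years per lamina: 1974 × 3 = 5922 years.
Extension rate ≈ 882.7 / 5922 = 0.149 mm/yr.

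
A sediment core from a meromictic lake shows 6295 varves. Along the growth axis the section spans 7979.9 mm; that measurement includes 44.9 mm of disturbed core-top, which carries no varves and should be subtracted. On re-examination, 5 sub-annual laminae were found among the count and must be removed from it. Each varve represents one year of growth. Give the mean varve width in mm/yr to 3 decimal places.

After corrections the count is 6295 − 5 = 6290 varves.
The growth record spans 7979.9 − 44.9 = 7935.0 mm.
Extension rate ≈ 7935.0 / 6290 = 1.262 mm/yr.

1.262 mm/yr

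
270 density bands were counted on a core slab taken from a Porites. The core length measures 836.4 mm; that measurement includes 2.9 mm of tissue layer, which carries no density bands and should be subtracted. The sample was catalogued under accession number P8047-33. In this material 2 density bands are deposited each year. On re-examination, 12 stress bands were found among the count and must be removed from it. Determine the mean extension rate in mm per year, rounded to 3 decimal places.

6.461 mm per year

True density band count = 270 − 12 = 258.
With 2 density bands per year, 258 / 2 = 129 years.
Net length = 836.4 − 2.9 = 833.5 mm.
833.5 mm over 129 years gives 833.5 / 129 ≈ 6.461 mm per year.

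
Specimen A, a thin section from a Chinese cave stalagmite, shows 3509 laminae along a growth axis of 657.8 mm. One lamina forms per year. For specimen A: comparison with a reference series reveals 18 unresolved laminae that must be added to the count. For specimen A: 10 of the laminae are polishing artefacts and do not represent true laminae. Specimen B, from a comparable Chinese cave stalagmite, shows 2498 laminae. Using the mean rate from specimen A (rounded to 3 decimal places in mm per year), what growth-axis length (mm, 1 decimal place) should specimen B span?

467.1 mm

Specimen A: correcting the raw count gives 3509 − 10 + 18 = 3517 true laminae.
A: 657.8 mm over 3517 years gives 657.8 / 3517 ≈ 0.187 mm/year.
For B, 0.187 mm/year × 2498 years = 467.1 mm.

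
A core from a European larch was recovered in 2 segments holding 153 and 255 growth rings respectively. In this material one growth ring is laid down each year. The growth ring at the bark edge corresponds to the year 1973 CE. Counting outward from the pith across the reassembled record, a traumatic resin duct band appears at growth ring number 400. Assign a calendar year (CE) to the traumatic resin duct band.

Total growth rings = 153 + 255 = 408.
Between growth ring 400 and the bark edge there are 408 − 400 = 8 growth rings.
1973 − 8 = 1965 CE.

1965 CE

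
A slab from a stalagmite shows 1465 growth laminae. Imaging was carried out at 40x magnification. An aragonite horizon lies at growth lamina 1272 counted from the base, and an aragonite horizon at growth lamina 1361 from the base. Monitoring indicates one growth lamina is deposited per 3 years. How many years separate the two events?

267 years

The two markers are separated by 1361 − 1272 = 89 growth laminae.
Multiplying by 3 years per growth lamina: 89 × 3 = 267 years.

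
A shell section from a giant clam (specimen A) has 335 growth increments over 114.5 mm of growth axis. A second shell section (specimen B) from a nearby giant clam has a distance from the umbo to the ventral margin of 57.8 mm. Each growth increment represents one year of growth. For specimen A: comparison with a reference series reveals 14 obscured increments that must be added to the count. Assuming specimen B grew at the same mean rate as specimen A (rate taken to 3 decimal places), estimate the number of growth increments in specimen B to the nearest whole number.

176 growth increments

Specimen A: adjusted count: 335 + 14 = 349 growth increments.
A: Mean rate = 114.5 mm / 349 years ≈ 0.328 mm/yr.
Specimen B: 57.8 mm / 0.328 mm per year = 176.22 years ≈ 176 growth increments.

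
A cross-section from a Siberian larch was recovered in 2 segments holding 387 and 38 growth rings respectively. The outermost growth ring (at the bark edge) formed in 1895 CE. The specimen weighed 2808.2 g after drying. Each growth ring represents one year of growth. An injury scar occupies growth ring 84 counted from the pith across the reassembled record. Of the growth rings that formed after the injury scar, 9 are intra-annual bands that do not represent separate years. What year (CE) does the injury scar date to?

1563 CE

Total growth rings = 387 + 38 = 425.
Between growth ring 84 and the bark edge there are 425 − 84 = 341 growth rings.
341 − 9 false = 332 true growth rings after the injury scar.
Counting back 332 years from 1895 CE places the injury scar in 1895 − 332 = 1563 CE.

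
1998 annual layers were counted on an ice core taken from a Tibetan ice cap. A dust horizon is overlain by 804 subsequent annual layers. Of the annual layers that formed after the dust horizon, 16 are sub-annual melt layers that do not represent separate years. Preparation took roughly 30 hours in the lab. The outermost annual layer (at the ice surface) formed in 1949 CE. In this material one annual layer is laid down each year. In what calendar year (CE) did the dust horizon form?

There are 804 annual layers younger than the dust horizon.
804 − 16 false = 788 true annual layers after the dust horizon.
Counting back 788 years from 1949 CE places the dust horizon in 1949 − 788 = 1161 CE.

1161 CE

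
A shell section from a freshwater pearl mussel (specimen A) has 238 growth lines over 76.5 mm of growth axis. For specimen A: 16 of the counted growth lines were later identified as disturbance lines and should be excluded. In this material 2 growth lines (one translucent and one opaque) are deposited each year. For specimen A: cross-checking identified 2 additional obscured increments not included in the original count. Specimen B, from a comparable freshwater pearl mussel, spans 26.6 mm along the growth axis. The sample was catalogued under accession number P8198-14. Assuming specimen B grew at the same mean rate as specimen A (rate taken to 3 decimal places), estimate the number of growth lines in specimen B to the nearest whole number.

Specimen A: after corrections the count is 238 − 16 + 2 = 224 growth lines.
Specimen A: dividing by 2 growth lines per year: 224 / 2 = 112 years.
A: Mean rate = 76.5 mm / 112 years ≈ 0.683 mm per year.
Specimen B: 26.6 mm / 0.683 mm per year = 38.95 years; at 2 growth lines per year that is 38.95 × 2 ≈ 78 growth lines.

78 growth lines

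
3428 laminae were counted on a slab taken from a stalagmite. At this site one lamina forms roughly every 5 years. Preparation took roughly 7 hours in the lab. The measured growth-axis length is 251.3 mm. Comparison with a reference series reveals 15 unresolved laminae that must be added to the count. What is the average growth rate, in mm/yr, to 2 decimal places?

Correcting the raw count gives 3428 + 15 = 3443 true laminae.
Multiplying by 5 years per lamina: 3443 × 5 = 17215 years.
Mean rate = 251.3 mm / 17215 years ≈ 0.01 mm/yr.

0.01 mm/yr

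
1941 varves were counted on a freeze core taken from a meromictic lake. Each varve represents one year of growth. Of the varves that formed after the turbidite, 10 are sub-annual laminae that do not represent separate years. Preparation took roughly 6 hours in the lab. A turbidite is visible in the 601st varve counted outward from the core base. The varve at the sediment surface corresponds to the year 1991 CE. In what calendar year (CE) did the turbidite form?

661 CE

The turbidite sits at varve 601 from the core base, so 1941 − 601 = 1340 varves formed after it.
Removing the 10 false varves leaves 1340 − 10 = 1330 true varves beyond the turbidite.
Counting back 1330 years from 1991 CE places the turbidite in 1991 − 1330 = 661 CE.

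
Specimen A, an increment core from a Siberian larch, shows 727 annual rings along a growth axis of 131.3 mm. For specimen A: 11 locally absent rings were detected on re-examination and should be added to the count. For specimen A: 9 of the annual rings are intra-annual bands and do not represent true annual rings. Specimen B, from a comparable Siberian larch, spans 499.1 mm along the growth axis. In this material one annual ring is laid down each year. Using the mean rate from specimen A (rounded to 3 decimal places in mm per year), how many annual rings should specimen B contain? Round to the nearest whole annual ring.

Specimen A: after corrections the count is 727 − 9 + 11 = 729 annual rings.
A: 131.3 mm over 729 years gives 131.3 / 729 ≈ 0.180 mm per year.
Specimen B: 499.1 mm / 0.180 mm per year = 2772.78 years ≈ 2773 annual rings.

2773 annual rings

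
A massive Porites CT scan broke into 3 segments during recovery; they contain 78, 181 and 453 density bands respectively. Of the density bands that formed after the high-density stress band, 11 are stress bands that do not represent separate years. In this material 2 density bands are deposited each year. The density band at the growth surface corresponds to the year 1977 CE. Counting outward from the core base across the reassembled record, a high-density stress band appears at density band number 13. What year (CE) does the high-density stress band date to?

1633 CE

Total density bands = 78 + 181 + 453 = 712.
712 − 13 = 699 density bands lie beyond the high-density stress band toward the growth surface.
699 − 11 false = 688 true density bands after the high-density stress band.
Dividing by 2 density bands per year: 688 / 2 = 344 years.
1977 − 344 = 1633 CE.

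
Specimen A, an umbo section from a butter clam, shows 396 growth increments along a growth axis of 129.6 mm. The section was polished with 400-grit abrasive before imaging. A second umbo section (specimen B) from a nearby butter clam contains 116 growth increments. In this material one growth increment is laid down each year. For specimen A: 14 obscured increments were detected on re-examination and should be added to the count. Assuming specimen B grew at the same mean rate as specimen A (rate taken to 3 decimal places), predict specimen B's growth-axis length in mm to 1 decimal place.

Specimen A: adjusted count: 396 + 14 = 410 growth increments.
A: Extension rate ≈ 129.6 / 410 = 0.316 mm/yr.
Length of B = 0.316 × 116 = 36.7 mm.

36.7 mm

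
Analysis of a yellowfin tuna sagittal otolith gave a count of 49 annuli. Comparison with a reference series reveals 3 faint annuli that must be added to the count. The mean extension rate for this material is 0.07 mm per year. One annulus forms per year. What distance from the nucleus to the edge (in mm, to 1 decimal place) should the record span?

Adjusted count: 49 + 3 = 52 annuli.
Predicted length = 0.07 mm/year × 52 years = 3.6 mm.

3.6 mm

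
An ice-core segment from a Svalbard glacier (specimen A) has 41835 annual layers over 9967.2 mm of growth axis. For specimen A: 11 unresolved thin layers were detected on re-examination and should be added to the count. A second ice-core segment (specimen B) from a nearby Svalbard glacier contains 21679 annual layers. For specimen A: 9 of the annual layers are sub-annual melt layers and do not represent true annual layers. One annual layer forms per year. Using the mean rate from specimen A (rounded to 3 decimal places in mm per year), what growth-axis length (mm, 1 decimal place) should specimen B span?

Specimen A: after corrections the count is 41835 − 9 + 11 = 41837 annual layers.
A: Extension rate ≈ 9967.2 / 41837 = 0.238 mm/year.
Length of B = 0.238 × 21679 = 5159.6 mm.

5159.6 mm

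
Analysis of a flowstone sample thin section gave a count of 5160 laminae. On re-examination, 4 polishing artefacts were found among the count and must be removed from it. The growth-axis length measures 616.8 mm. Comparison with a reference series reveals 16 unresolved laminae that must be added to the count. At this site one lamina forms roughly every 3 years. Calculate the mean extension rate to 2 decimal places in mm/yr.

0.04 mm/yr

Correcting the raw count gives 5160 − 4 + 16 = 5172 true laminae.
At 3 years per lamina, 5172 × 3 = 15516 years.
Extension rate ≈ 616.8 / 15516 = 0.04 mm/yr.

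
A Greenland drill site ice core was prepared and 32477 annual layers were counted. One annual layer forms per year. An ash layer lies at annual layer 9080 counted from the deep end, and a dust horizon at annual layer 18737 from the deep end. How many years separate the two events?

Separation: 18737 − 9080 = 9657 annual layers.
That is 9657 years at one annual layer per year.

9657 years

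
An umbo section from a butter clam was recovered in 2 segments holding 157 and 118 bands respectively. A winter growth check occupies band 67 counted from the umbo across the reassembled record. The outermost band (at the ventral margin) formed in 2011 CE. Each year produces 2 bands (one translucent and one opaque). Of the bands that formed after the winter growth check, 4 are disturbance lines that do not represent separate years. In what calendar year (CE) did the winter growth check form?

Total bands = 157 + 118 = 275.
275 − 67 = 208 bands lie beyond the winter growth check toward the ventral margin.
Removing the 4 false bands leaves 208 − 4 = 204 true bands beyond the winter growth check.
Dividing by 2 bands per year: 204 / 2 = 102 years.
Counting back 102 years from 2011 CE places the winter growth check in 2011 − 102 = 1909 CE.

1909 CE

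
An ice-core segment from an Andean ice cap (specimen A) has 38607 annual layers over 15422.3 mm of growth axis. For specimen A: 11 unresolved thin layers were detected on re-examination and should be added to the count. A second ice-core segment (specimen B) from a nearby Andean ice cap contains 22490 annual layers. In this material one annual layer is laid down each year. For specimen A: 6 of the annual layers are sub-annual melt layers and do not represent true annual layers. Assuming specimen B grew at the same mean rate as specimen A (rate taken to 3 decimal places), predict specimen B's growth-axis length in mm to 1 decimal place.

8973.5 mm

Specimen A: correcting the raw count gives 38607 − 6 + 11 = 38612 true annual layers.
A: Mean rate = 15422.3 mm / 38612 years ≈ 0.399 mm/yr.
B's length ≈ 0.399 × 22490 = 8973.5 mm.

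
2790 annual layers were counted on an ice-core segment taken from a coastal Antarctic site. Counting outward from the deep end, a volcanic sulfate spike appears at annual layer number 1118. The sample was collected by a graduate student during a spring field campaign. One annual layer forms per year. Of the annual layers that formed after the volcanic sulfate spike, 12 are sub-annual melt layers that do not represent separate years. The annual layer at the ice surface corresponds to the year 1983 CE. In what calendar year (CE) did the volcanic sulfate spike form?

323 CE

2790 − 1118 = 1672 annual layers lie beyond the volcanic sulfate spike toward the ice surface.
Removing the 12 false annual layers leaves 1672 − 12 = 1660 true annual layers beyond the volcanic sulfate spike.
The annual layer at the ice surface is 1983 CE, so the volcanic sulfate spike dates to 1983 − 1660 = 323 CE.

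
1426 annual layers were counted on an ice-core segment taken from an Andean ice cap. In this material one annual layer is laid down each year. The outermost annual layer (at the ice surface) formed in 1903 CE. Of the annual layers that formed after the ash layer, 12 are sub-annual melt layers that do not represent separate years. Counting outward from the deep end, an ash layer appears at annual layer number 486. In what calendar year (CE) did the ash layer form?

Between annual layer 486 and the ice surface there are 1426 − 486 = 940 annual layers.
Removing the 12 false annual layers leaves 940 − 12 = 928 true annual layers beyond the ash layer.
1903 − 928 = 975 CE.

975 CE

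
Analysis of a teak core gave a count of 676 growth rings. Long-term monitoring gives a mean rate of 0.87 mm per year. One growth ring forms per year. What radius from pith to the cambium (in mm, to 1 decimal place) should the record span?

588.1 mm

676 years of growth are recorded.
Predicted length = 0.87 mm/year × 676 years = 588.1 mm.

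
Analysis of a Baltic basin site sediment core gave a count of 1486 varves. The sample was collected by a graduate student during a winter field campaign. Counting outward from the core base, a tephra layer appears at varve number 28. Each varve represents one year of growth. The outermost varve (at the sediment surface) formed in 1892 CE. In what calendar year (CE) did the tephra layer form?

434 CE

Between varve 28 and the sediment surface there are 1486 − 28 = 1458 varves.
The varve at the sediment surface is 1892 CE, so the tephra layer dates to 1892 − 1458 = 434 CE.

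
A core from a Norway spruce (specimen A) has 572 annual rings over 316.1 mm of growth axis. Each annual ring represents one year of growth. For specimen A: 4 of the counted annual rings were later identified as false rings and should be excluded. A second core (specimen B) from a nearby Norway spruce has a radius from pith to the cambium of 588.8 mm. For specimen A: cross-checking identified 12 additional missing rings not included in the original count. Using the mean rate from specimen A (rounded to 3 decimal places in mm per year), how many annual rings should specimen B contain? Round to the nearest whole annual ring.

Specimen A: true annual ring count = 572 − 4 + 12 = 580.
A: Extension rate ≈ 316.1 / 580 = 0.545 mm per year.
B spans 588.8 / 0.545 = 1080.37 years ≈ 1080 annual rings.

1080 annual rings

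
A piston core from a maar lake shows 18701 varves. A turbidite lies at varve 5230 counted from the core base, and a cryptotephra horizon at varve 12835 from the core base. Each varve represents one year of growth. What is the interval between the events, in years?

12835 − 5230 = 7605 varves lie between the two events.
One varve per year makes the interval 7605 years.

7605 yr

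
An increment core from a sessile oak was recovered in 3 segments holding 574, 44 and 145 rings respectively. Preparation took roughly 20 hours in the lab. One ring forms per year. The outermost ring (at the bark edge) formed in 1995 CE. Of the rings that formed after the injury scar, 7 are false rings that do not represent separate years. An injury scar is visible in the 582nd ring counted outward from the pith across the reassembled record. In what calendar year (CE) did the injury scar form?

Total rings = 574 + 44 + 145 = 763.
The injury scar sits at ring 582 from the pith, so 763 − 582 = 181 rings formed after it.
Removing the 7 false rings leaves 181 − 7 = 174 true rings beyond the injury scar.
1995 − 174 = 1821 CE.

1821 CE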